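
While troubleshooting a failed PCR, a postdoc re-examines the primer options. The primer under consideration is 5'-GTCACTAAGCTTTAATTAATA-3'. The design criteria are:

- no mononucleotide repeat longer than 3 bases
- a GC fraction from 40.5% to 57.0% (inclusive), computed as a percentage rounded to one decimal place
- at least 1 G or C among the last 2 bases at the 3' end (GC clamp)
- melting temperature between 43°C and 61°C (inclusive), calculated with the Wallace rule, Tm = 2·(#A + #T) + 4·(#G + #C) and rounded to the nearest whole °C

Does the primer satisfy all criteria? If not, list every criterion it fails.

Base counts: A=8, T=8, G=2, C=3 (length 21).
homopolymer run: longest run = 3 ✓
GC content: GC 5/21 = 23.8%, outside 40.5–57.0% ✗
GC clamp: 3' end TA has 0 G/C, need ≥1 ✗
Tm: Tm = 2·16 + 4·5 = 52°C ✓

Fails: GC content, GC clamp.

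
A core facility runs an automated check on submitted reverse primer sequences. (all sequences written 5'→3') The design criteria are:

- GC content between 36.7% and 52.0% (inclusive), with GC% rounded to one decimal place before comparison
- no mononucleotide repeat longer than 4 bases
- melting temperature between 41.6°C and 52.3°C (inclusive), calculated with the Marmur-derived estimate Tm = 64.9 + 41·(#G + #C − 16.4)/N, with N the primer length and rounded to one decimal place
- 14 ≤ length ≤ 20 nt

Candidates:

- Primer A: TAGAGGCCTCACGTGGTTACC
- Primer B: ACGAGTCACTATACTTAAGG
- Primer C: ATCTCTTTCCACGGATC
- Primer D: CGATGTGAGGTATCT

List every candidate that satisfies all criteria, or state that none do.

Primer A (21 nt, A=4 T=5 G=6 C=6): GC 12/21 = 57.1%, outside 36.7–52.0% ✗; longest run = 2 ✓; Tm = 64.9 + 41·(12 − 16.4)/21 = 56.3°C, outside 41.6–52.3°C ✗; length 21, outside 14–20 ✗ — fails.
Primer B (20 nt, A=7 T=5 G=4 C=4): GC 8/20 = 40.0% ✓; longest run = 2 ✓; Tm = 64.9 + 41·(8 − 16.4)/20 = 47.7°C ✓; length 20 ✓ — passes.
Primer C (17 nt, A=3 T=6 G=2 C=6): GC 8/17 = 47.1% ✓; longest run = 3 ✓; Tm = 64.9 + 41·(8 − 16.4)/17 = 44.6°C ✓; length 17 ✓ — passes.
Primer D (15 nt, A=3 T=5 G=5 C=2): GC 7/15 = 46.7% ✓; longest run = 2 ✓; Tm = 64.9 + 41·(7 − 16.4)/15 = 39.2°C, outside 41.6–52.3°C ✗; length 15 ✓ — fails.

Primer B and Primer C.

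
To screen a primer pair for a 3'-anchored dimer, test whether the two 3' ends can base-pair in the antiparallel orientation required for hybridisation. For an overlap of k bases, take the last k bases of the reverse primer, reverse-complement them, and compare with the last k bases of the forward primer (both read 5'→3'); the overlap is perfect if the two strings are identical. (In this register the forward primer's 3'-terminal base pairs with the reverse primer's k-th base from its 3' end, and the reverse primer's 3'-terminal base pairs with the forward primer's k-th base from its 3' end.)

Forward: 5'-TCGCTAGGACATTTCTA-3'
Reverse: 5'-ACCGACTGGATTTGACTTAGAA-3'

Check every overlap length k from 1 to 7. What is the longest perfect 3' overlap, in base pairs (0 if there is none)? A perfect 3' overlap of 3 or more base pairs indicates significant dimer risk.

Last 7 bases (5'→3') — forward …ATTTCTA, reverse …CTTAGAA.
Reverse complement of the reverse primer's last 7 bases: TTCTAAG; its first k bases are the reverse complement of the reverse primer's last k bases, so a perfect k-base overlap needs the forward primer's last k bases to equal them.
Comparing (forward last k vs required): k=1: A vs T ✗; k=2: TA vs TT ✗; k=3: CTA vs TTC ✗; k=4: TCTA vs TTCT ✗; k=5: TTCTA vs TTCTA ✓; k=6: TTTCTA vs TTCTAA ✗; k=7: ATTTCTA vs TTCTAAG ✗.
Only k = 5 is perfect, so the longest perfect 3' overlap is 5.

Longest perfect overlap: 5 complementary base pairs; significant dimer risk (threshold 3).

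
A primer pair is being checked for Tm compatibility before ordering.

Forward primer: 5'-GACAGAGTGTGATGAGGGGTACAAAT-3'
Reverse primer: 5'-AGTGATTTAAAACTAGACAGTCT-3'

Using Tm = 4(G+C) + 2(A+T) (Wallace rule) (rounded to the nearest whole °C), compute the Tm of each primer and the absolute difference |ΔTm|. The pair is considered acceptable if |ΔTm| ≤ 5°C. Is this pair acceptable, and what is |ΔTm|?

Forward: A=9 T=5 G=10 C=2 → Tm = 2·14 + 4·12 = 76°C.
Reverse: A=9 T=7 G=4 C=3 → Tm = 2·16 + 4·7 = 60°C.
|ΔTm| = |76 − 60| = 16°C, > 5°C.

|ΔTm| = 16°C; the pair is not acceptable.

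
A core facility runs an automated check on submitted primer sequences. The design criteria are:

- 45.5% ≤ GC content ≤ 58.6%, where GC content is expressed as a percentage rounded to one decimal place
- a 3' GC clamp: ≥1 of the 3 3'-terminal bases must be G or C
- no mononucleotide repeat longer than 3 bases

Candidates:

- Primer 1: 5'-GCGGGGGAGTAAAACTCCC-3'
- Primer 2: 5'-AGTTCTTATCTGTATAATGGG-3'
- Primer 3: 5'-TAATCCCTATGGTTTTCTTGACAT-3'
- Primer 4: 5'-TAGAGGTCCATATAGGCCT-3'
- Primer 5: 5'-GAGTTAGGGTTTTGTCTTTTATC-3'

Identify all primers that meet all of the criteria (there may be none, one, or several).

Primer 1 (19 nt, A=5 T=2 G=7 C=5): GC 12/19 = 63.2%, outside 45.5–58.6% ✗; 3' end CCC has 3 G/C ✓; longest run = 5, exceeds 3 ✗ — fails.
Primer 2 (21 nt, A=5 T=9 G=5 C=2): GC 7/21 = 33.3%, outside 45.5–58.6% ✗; 3' end GGG has 3 G/C ✓; longest run = 3 ✓ — fails.
Primer 3 (24 nt, A=5 T=11 G=3 C=5): GC 8/24 = 33.3%, outside 45.5–58.6% ✗; 3' end CAT has 1 G/C ✓; longest run = 4, exceeds 3 ✗ — fails.
Primer 4 (19 nt, A=5 T=5 G=5 C=4): GC 9/19 = 47.4% ✓; 3' end CCT has 2 G/C ✓; longest run = 2 ✓ — passes.
Primer 5 (23 nt, A=3 T=12 G=6 C=2): GC 8/23 = 34.8%, outside 45.5–58.6% ✗; 3' end ATC has 1 G/C ✓; longest run = 4, exceeds 3 ✗ — fails.

Primer 4 only.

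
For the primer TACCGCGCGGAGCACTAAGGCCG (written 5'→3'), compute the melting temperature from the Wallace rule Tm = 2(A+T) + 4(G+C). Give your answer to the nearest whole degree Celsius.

78°C

Base counts: A=5, T=2, G=8, C=8 (length 23).
Tm = 2·(5+2) + 4·(8+8) = 2·7 + 4·16 = 14 + 64 = 78°C.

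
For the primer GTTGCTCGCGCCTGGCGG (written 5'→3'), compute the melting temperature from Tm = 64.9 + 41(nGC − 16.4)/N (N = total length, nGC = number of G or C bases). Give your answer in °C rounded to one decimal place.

Base counts: A=0, T=4, G=8, C=6; G+C = 14, N = 18.
Tm = 64.9 + 41·(14 − 16.4)/18 = 64.9 + -98.40/18 = 59.4°C.

59.4°C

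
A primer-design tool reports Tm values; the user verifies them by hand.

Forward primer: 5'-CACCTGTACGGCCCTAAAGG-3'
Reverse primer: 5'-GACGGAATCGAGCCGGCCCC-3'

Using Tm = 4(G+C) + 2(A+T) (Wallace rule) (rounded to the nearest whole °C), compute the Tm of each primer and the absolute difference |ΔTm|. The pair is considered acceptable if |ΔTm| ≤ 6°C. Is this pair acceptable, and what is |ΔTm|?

|ΔTm| = 6°C; the pair is acceptable.

Forward: A=5 T=3 G=5 C=7 → Tm = 2·8 + 4·12 = 64°C.
Reverse: A=4 T=1 G=7 C=8 → Tm = 2·5 + 4·15 = 70°C.
|ΔTm| = |64 − 70| = 6°C, ≤ 6°C.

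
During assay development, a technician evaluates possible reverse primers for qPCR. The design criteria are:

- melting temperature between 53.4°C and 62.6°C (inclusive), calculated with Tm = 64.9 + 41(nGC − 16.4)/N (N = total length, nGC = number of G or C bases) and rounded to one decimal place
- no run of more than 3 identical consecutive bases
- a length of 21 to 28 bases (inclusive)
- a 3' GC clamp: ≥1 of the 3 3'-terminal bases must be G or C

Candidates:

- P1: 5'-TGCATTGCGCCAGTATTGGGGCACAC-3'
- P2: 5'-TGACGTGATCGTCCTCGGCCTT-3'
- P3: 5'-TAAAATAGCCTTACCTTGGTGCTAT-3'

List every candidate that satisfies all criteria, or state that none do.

P1 (26 nt, A=5 T=6 G=8 C=7): Tm = 64.9 + 41·(15 − 16.4)/26 = 62.7°C, outside 53.4–62.6°C ✗; longest run = 4, exceeds 3 ✗; length 26 ✓; 3' end CAC has 2 G/C ✓ — fails.
P2 (22 nt, A=2 T=7 G=6 C=7): Tm = 64.9 + 41·(13 − 16.4)/22 = 58.6°C ✓; longest run = 2 ✓; length 22 ✓; 3' end CTT has 1 G/C ✓ — passes.
P3 (25 nt, A=7 T=9 G=4 C=5): Tm = 64.9 + 41·(9 − 16.4)/25 = 52.8°C, outside 53.4–62.6°C ✗; longest run = 4, exceeds 3 ✗; length 25 ✓; 3' end TAT has 0 G/C, need ≥1 ✗ — fails.

P2 only.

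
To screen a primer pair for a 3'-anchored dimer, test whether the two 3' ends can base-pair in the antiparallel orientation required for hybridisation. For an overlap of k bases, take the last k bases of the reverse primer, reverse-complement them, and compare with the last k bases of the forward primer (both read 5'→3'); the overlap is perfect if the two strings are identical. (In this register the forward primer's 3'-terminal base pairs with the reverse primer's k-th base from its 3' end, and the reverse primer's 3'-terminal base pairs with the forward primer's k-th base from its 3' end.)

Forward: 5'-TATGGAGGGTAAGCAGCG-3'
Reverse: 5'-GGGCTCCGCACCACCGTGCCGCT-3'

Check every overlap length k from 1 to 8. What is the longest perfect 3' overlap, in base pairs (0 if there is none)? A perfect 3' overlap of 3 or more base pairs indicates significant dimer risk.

Last 8 bases (5'→3') — forward …AAGCAGCG, reverse …GTGCCGCT.
Reverse complement of the reverse primer's last 8 bases: AGCGGCAC; its first k bases are the reverse complement of the reverse primer's last k bases, so a perfect k-base overlap needs the forward primer's last k bases to equal them.
Comparing (forward last k vs required): k=1: G vs A ✗; k=2: CG vs AG ✗; k=3: GCG vs AGC ✗; k=4: AGCG vs AGCG ✓; k=5: CAGCG vs AGCGG ✗; k=6: GCAGCG vs AGCGGC ✗; k=7: AGCAGCG vs AGCGGCA ✗; k=8: AAGCAGCG vs AGCGGCAC ✗.
Only k = 4 is perfect, so the longest perfect 3' overlap is 4.

Longest perfect overlap: 4 complementary base pairs; significant dimer risk (threshold 3).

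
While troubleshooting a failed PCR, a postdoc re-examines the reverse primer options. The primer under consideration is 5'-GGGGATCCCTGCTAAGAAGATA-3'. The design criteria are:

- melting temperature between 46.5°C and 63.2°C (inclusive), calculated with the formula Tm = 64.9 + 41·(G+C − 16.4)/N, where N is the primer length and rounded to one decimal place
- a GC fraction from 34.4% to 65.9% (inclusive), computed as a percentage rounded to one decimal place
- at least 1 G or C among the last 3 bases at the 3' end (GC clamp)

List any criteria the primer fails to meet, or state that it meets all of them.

Fails: GC clamp.

Base counts: A=7, T=4, G=7, C=4 (length 22).
Tm: Tm = 64.9 + 41·(11 − 16.4)/22 = 54.8°C ✓
GC content: GC 11/22 = 50.0% ✓
GC clamp: 3' end ATA has 0 G/C, need ≥1 ✗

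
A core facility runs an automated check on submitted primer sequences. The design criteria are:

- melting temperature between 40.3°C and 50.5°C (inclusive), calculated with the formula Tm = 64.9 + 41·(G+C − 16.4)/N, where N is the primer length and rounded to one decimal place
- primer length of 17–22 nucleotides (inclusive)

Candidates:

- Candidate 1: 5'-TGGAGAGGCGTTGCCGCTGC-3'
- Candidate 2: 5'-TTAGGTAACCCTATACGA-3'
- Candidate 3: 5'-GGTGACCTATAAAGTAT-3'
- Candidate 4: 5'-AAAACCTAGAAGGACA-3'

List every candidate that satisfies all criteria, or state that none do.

Candidate 1 (20 nt, A=2 T=4 G=9 C=5): Tm = 64.9 + 41·(14 − 16.4)/20 = 60.0°C, outside 40.3–50.5°C ✗; length 20 ✓ — fails.
Candidate 2 (18 nt, A=6 T=5 G=3 C=4): Tm = 64.9 + 41·(7 − 16.4)/18 = 43.5°C ✓; length 18 ✓ — passes.
Candidate 3 (17 nt, A=6 T=5 G=4 C=2): Tm = 64.9 + 41·(6 − 16.4)/17 = 39.8°C, outside 40.3–50.5°C ✗; length 17 ✓ — fails.
Candidate 4 (16 nt, A=9 T=1 G=3 C=3): Tm = 64.9 + 41·(6 − 16.4)/16 = 38.3°C, outside 40.3–50.5°C ✗; length 16, outside 17–22 ✗ — fails.

Candidate 2 only.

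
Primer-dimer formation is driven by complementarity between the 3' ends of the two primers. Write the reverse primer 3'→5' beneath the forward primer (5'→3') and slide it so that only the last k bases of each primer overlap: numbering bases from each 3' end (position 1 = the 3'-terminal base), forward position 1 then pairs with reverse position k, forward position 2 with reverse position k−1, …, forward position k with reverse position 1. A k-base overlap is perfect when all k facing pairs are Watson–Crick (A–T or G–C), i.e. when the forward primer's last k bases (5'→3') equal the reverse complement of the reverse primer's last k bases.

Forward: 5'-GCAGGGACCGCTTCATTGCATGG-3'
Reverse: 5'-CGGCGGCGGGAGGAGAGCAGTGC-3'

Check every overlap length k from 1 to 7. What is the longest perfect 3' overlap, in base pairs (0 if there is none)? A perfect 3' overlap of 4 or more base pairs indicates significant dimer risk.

Longest perfect overlap: 1 complementary base pair; below the dimer-risk threshold (threshold 4).

Last 7 bases (5'→3') — forward …TGCATGG, reverse …GCAGTGC.
Reverse complement of the reverse primer's last 7 bases: GCACTGC; its first k bases are the reverse complement of the reverse primer's last k bases, so a perfect k-base overlap needs the forward primer's last k bases to equal them.
Comparing (forward last k vs required): k=1: G vs G ✓; k=2: GG vs GC ✗; k=3: TGG vs GCA ✗; k=4: ATGG vs GCAC ✗; k=5: CATGG vs GCACT ✗; k=6: GCATGG vs GCACTG ✗; k=7: TGCATGG vs GCACTGC ✗.
Only k = 1 is perfect, so the longest perfect 3' overlap is 1.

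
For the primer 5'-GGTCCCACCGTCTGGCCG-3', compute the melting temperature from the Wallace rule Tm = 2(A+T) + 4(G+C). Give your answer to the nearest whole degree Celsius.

Base counts: A=1, T=3, G=6, C=8 (length 18).
Tm = 2·(1+3) + 4·(6+8) = 2·4 + 4·14 = 8 + 56 = 64°C.

64°C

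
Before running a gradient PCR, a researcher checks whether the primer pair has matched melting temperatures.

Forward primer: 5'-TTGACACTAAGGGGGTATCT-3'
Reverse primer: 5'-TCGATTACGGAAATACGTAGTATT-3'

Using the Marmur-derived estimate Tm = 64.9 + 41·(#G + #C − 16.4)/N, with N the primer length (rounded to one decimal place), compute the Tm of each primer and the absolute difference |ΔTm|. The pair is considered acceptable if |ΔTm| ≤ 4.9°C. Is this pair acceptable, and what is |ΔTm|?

|ΔTm| = 0.9°C; the pair is acceptable.

Forward: G+C = 9, N = 20 → Tm = 64.9 + 41·(9 − 16.4)/20 = 49.7°C.
Reverse: G+C = 8, N = 24 → Tm = 64.9 + 41·(8 − 16.4)/24 = 50.6°C.
|ΔTm| = |49.7 − 50.6| = 0.9°C, ≤ 4.9°C.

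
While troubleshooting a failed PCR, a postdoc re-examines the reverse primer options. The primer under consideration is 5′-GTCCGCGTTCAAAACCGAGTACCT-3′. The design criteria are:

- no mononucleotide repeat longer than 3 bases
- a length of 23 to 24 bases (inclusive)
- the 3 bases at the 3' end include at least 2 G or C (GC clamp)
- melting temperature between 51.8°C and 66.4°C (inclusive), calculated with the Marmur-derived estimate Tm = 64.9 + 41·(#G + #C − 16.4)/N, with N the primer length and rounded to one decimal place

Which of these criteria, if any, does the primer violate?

Fails: homopolymer run.

Base counts: A=6, T=5, G=5, C=8 (length 24).
homopolymer run: longest run = 4, exceeds 3 ✗
length: length 24 ✓
GC clamp: 3' end CCT has 2 G/C ✓
Tm: Tm = 64.9 + 41·(13 − 16.4)/24 = 59.1°C ✓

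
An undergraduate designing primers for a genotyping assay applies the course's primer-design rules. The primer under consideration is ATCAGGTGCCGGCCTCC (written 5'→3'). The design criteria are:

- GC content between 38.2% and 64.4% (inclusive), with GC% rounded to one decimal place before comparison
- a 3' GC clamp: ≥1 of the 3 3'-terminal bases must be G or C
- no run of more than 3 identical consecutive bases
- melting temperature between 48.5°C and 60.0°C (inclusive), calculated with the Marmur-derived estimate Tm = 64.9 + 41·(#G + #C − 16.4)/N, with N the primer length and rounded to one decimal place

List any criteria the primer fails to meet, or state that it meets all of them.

Fails: GC content.

Base counts: A=2, T=3, G=5, C=7 (length 17).
GC content: GC 12/17 = 70.6%, outside 38.2–64.4% ✗
GC clamp: 3' end TCC has 2 G/C ✓
homopolymer run: longest run = 2 ✓
Tm: Tm = 64.9 + 41·(12 − 16.4)/17 = 54.3°C ✓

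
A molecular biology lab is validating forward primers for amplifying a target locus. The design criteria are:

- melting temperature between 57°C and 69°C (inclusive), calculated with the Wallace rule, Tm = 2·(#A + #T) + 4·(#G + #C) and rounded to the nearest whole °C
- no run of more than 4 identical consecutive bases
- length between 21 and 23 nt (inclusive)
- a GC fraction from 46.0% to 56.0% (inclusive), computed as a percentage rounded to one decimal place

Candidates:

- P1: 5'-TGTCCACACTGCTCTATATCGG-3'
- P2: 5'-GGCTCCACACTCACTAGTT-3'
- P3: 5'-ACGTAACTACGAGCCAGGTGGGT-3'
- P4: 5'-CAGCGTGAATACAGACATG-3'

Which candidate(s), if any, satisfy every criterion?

P1 (22 nt, A=4 T=7 G=4 C=7): Tm = 2·11 + 4·11 = 66°C ✓; longest run = 2 ✓; length 22 ✓; GC 11/22 = 50.0% ✓ — passes.
P2 (19 nt, A=4 T=5 G=3 C=7): Tm = 2·9 + 4·10 = 58°C ✓; longest run = 2 ✓; length 19, outside 21–23 ✗; GC 10/19 = 52.6% ✓ — fails.
P3 (23 nt, A=6 T=4 G=8 C=5): Tm = 2·10 + 4·13 = 72°C, outside 57–69°C ✗; longest run = 3 ✓; length 23 ✓; GC 13/23 = 56.5%, outside 46.0–56.0% ✗ — fails.
P4 (19 nt, A=7 T=3 G=5 C=4): Tm = 2·10 + 4·9 = 56°C, outside 57–69°C ✗; longest run = 2 ✓; length 19, outside 21–23 ✗; GC 9/19 = 47.4% ✓ — fails.

P1 only.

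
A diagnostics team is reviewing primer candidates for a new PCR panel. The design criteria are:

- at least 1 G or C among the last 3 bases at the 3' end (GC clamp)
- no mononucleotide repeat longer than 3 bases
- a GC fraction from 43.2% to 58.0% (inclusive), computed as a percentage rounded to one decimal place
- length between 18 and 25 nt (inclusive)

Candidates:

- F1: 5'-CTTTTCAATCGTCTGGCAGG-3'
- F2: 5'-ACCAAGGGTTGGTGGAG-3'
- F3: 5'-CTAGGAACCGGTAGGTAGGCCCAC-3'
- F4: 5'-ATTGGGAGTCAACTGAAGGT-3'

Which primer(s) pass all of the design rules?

F4 only.

F1 (20 nt, A=3 T=7 G=5 C=5): 3' end AGG has 2 G/C ✓; longest run = 4, exceeds 3 ✗; GC 10/20 = 50.0% ✓; length 20 ✓ — fails.
F2 (17 nt, A=4 T=3 G=8 C=2): 3' end GAG has 2 G/C ✓; longest run = 3 ✓; GC 10/17 = 58.8%, outside 43.2–58.0% ✗; length 17, outside 18–25 ✗ — fails.
F3 (24 nt, A=6 T=3 G=8 C=7): 3' end CAC has 2 G/C ✓; longest run = 3 ✓; GC 15/24 = 62.5%, outside 43.2–58.0% ✗; length 24 ✓ — fails.
F4 (20 nt, A=6 T=5 G=7 C=2): 3' end GGT has 2 G/C ✓; longest run = 3 ✓; GC 9/20 = 45.0% ✓; length 20 ✓ — passes.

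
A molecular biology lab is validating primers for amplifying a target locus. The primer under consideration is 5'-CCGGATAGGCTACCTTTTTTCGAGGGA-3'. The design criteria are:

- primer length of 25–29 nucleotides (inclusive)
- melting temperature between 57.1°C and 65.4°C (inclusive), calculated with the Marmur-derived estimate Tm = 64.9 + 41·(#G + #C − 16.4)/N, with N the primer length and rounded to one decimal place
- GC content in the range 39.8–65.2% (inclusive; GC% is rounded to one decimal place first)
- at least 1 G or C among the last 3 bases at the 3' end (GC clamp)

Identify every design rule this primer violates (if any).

Meets all criteria.

Base counts: A=5, T=8, G=8, C=6 (length 27).
length: length 27 ✓
Tm: Tm = 64.9 + 41·(14 − 16.4)/27 = 61.3°C ✓
GC content: GC 14/27 = 51.9% ✓
GC clamp: 3' end GGA has 2 G/C ✓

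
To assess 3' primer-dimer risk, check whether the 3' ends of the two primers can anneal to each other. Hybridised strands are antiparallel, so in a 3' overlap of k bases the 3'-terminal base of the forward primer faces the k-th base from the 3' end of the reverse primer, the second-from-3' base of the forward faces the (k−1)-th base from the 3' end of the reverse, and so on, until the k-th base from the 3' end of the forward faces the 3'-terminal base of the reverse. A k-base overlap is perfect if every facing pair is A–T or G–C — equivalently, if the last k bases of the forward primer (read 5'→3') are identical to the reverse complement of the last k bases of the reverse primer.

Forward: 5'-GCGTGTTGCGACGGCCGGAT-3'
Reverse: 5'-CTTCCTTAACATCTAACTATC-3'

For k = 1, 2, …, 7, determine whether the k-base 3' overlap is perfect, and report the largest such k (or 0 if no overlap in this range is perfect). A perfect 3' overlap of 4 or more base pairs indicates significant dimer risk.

Longest perfect overlap: 3 complementary base pairs; below the dimer-risk threshold (threshold 4).

Last 7 bases (5'→3') — forward …GCCGGAT, reverse …AACTATC.
Reverse complement of the reverse primer's last 7 bases: GATAGTT; its first k bases are the reverse complement of the reverse primer's last k bases, so a perfect k-base overlap needs the forward primer's last k bases to equal them.
Comparing (forward last k vs required): k=1: T vs G ✗; k=2: AT vs GA ✗; k=3: GAT vs GAT ✓; k=4: GGAT vs GATA ✗; k=5: CGGAT vs GATAG ✗; k=6: CCGGAT vs GATAGT ✗; k=7: GCCGGAT vs GATAGTT ✗.
Only k = 3 is perfect, so the longest perfect 3' overlap is 3.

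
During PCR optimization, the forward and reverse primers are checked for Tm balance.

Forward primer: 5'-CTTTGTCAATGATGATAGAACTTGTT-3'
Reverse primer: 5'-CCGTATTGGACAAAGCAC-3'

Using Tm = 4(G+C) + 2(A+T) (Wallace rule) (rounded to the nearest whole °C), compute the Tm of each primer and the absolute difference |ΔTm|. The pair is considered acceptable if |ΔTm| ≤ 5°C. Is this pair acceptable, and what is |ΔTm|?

Forward: A=7 T=11 G=5 C=3 → Tm = 2·18 + 4·8 = 68°C.
Reverse: A=6 T=3 G=4 C=5 → Tm = 2·9 + 4·9 = 54°C.
|ΔTm| = |68 − 54| = 14°C, > 5°C.

|ΔTm| = 14°C; the pair is not acceptable.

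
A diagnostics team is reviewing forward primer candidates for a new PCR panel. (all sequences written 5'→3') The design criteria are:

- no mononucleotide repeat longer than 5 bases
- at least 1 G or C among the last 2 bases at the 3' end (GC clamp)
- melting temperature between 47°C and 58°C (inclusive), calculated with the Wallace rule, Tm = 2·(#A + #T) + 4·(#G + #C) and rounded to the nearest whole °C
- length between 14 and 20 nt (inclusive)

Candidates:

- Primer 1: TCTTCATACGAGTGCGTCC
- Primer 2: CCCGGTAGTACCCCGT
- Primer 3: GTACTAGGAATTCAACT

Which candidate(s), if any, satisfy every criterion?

Primer 1 (19 nt, A=3 T=6 G=4 C=6): longest run = 2 ✓; 3' end CC has 2 G/C ✓; Tm = 2·9 + 4·10 = 58°C ✓; length 19 ✓ — passes.
Primer 2 (16 nt, A=2 T=3 G=4 C=7): longest run = 4 ✓; 3' end GT has 1 G/C ✓; Tm = 2·5 + 4·11 = 54°C ✓; length 16 ✓ — passes.
Primer 3 (17 nt, A=6 T=5 G=3 C=3): longest run = 2 ✓; 3' end CT has 1 G/C ✓; Tm = 2·11 + 4·6 = 46°C, outside 47–58°C ✗; length 17 ✓ — fails.

Primer 1 and Primer 2.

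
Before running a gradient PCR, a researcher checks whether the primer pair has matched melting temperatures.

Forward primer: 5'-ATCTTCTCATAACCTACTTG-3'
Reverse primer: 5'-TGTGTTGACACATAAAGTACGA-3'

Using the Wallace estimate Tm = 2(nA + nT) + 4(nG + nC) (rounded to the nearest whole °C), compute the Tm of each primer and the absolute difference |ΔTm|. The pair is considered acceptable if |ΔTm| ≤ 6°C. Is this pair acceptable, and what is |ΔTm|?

|ΔTm| = 6°C; the pair is acceptable.

Forward: A=5 T=8 G=1 C=6 → Tm = 2·13 + 4·7 = 54°C.
Reverse: A=8 T=6 G=5 C=3 → Tm = 2·14 + 4·8 = 60°C.
|ΔTm| = |54 − 60| = 6°C, ≤ 6°C.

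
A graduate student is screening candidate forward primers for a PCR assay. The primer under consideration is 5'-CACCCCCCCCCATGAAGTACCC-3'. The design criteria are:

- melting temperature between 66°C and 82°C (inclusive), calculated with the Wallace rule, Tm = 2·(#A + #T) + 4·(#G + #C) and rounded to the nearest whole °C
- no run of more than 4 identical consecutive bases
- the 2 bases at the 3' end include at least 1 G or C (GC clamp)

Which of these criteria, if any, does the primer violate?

Base counts: A=5, T=2, G=2, C=13 (length 22).
Tm: Tm = 2·7 + 4·15 = 74°C ✓
homopolymer run: longest run = 9, exceeds 4 ✗
GC clamp: 3' end CC has 2 G/C ✓

Fails: homopolymer run.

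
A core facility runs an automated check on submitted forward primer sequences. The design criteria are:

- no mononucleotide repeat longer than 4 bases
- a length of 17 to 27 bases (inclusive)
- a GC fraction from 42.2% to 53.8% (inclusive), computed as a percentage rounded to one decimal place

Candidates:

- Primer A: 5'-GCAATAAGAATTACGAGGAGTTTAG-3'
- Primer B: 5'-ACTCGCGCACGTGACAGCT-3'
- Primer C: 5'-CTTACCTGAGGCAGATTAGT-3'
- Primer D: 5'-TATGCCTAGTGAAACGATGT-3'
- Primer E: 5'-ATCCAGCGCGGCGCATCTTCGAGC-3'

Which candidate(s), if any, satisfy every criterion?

Primer A (25 nt, A=10 T=6 G=7 C=2): longest run = 3 ✓; length 25 ✓; GC 9/25 = 36.0%, outside 42.2–53.8% ✗ — fails.
Primer B (19 nt, A=4 T=3 G=5 C=7): longest run = 1 ✓; length 19 ✓; GC 12/19 = 63.2%, outside 42.2–53.8% ✗ — fails.
Primer C (20 nt, A=5 T=6 G=5 C=4): longest run = 2 ✓; length 20 ✓; GC 9/20 = 45.0% ✓ — passes.
Primer D (20 nt, A=6 T=6 G=5 C=3): longest run = 3 ✓; length 20 ✓; GC 8/20 = 40.0%, outside 42.2–53.8% ✗ — fails.
Primer E (24 nt, A=4 T=4 G=7 C=9): longest run = 2 ✓; length 24 ✓; GC 16/24 = 66.7%, outside 42.2–53.8% ✗ — fails.

Primer C only.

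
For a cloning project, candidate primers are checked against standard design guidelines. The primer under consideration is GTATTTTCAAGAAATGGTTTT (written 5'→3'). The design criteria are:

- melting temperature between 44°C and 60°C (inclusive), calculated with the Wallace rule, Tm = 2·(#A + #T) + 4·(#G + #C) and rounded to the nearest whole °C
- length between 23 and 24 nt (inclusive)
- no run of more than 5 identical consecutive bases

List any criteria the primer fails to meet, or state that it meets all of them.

Base counts: A=6, T=10, G=4, C=1 (length 21).
Tm: Tm = 2·16 + 4·5 = 52°C ✓
length: length 21, outside 23–24 ✗
homopolymer run: longest run = 4 ✓

Fails: length.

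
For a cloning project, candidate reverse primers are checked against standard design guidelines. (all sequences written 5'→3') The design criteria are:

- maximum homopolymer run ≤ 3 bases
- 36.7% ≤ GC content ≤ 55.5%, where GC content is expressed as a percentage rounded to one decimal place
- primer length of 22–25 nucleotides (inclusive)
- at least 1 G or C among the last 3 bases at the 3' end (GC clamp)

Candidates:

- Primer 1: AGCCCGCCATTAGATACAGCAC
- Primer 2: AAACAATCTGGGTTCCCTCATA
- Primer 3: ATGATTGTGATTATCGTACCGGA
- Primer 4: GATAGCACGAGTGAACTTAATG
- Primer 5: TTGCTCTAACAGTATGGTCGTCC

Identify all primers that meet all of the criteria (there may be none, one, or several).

Primer 1, Primer 3, Primer 4 and Primer 5.

Primer 1 (22 nt, A=7 T=3 G=4 C=8): longest run = 3 ✓; GC 12/22 = 54.5% ✓; length 22 ✓; 3' end CAC has 2 G/C ✓ — passes.
Primer 2 (22 nt, A=7 T=6 G=3 C=6): longest run = 3 ✓; GC 9/22 = 40.9% ✓; length 22 ✓; 3' end ATA has 0 G/C, need ≥1 ✗ — fails.
Primer 3 (23 nt, A=6 T=8 G=6 C=3): longest run = 2 ✓; GC 9/23 = 39.1% ✓; length 23 ✓; 3' end GGA has 2 G/C ✓ — passes.
Primer 4 (22 nt, A=8 T=5 G=6 C=3): longest run = 2 ✓; GC 9/22 = 40.9% ✓; length 22 ✓; 3' end ATG has 1 G/C ✓ — passes.
Primer 5 (23 nt, A=4 T=8 G=5 C=6): longest run = 2 ✓; GC 11/23 = 47.8% ✓; length 23 ✓; 3' end TCC has 2 G/C ✓ — passes.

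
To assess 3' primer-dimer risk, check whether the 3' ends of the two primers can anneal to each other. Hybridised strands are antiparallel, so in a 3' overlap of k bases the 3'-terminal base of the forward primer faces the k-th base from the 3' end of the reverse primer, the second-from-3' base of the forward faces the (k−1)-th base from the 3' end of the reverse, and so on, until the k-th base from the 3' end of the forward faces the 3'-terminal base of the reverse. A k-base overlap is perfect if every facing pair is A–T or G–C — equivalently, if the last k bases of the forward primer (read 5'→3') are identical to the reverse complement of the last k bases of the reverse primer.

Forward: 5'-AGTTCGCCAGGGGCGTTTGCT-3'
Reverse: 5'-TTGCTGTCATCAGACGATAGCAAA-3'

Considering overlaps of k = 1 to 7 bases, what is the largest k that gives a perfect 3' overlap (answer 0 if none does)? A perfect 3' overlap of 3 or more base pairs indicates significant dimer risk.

Last 7 bases (5'→3') — forward …GTTTGCT, reverse …TAGCAAA.
Reverse complement of the reverse primer's last 7 bases: TTTGCTA; its first k bases are the reverse complement of the reverse primer's last k bases, so a perfect k-base overlap needs the forward primer's last k bases to equal them.
Comparing (forward last k vs required): k=1: T vs T ✓; k=2: CT vs TT ✗; k=3: GCT vs TTT ✗; k=4: TGCT vs TTTG ✗; k=5: TTGCT vs TTTGC ✗; k=6: TTTGCT vs TTTGCT ✓; k=7: GTTTGCT vs TTTGCTA ✗.
Perfect overlaps at k = 1, 6; the largest is 6.

Longest perfect overlap: 6 complementary base pairs; significant dimer risk (threshold 3).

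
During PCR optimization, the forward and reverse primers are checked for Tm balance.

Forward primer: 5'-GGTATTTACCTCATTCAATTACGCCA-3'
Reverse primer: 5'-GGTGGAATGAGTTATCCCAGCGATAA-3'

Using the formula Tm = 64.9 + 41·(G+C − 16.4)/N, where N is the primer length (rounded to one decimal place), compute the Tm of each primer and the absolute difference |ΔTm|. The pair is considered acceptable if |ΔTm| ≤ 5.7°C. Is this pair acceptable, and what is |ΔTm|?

|ΔTm| = 3.2°C; the pair is acceptable.

Forward: G+C = 10, N = 26 → Tm = 64.9 + 41·(10 − 16.4)/26 = 54.8°C.
Reverse: G+C = 12, N = 26 → Tm = 64.9 + 41·(12 − 16.4)/26 = 58.0°C.
|ΔTm| = |54.8 − 58.0| = 3.2°C, ≤ 5.7°C.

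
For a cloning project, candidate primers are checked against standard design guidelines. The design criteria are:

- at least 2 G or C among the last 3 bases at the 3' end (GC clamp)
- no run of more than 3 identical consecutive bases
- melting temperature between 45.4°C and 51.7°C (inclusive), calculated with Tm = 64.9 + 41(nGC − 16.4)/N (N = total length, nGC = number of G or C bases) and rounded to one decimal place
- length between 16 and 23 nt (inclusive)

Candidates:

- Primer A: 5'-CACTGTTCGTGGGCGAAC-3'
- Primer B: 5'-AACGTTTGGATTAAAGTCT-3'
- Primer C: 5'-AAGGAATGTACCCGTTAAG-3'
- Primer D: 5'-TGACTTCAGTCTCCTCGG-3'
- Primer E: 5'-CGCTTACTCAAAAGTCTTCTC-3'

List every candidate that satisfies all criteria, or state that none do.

Primer D only.

Primer A (18 nt, A=3 T=4 G=6 C=5): 3' end AAC has 1 G/C, need ≥2 ✗; longest run = 3 ✓; Tm = 64.9 + 41·(11 − 16.4)/18 = 52.6°C, outside 45.4–51.7°C ✗; length 18 ✓ — fails.
Primer B (19 nt, A=6 T=7 G=4 C=2): 3' end TCT has 1 G/C, need ≥2 ✗; longest run = 3 ✓; Tm = 64.9 + 41·(6 − 16.4)/19 = 42.5°C, outside 45.4–51.7°C ✗; length 19 ✓ — fails.
Primer C (19 nt, A=7 T=4 G=5 C=3): 3' end AAG has 1 G/C, need ≥2 ✗; longest run = 3 ✓; Tm = 64.9 + 41·(8 − 16.4)/19 = 46.8°C ✓; length 19 ✓ — fails.
Primer D (18 nt, A=2 T=6 G=4 C=6): 3' end CGG has 3 G/C ✓; longest run = 2 ✓; Tm = 64.9 + 41·(10 − 16.4)/18 = 50.3°C ✓; length 18 ✓ — passes.
Primer E (21 nt, A=5 T=7 G=2 C=7): 3' end CTC has 2 G/C ✓; longest run = 4, exceeds 3 ✗; Tm = 64.9 + 41·(9 − 16.4)/21 = 50.5°C ✓; length 21 ✓ — fails.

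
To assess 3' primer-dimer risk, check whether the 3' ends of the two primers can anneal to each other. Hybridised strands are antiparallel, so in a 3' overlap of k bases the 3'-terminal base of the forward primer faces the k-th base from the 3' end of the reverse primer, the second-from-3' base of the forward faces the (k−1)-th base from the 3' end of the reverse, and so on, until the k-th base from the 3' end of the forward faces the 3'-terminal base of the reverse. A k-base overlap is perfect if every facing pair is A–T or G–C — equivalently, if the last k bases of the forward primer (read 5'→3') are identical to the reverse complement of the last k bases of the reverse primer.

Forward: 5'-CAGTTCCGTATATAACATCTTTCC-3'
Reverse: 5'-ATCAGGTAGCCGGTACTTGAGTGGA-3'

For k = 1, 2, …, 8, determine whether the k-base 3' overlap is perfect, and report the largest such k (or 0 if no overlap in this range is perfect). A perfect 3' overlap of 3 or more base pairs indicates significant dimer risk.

Longest perfect overlap: 3 complementary base pairs; significant dimer risk (threshold 3).

Last 8 bases (5'→3') — forward …ATCTTTCC, reverse …TGAGTGGA.
Reverse complement of the reverse primer's last 8 bases: TCCACTCA; its first k bases are the reverse complement of the reverse primer's last k bases, so a perfect k-base overlap needs the forward primer's last k bases to equal them.
Comparing (forward last k vs required): k=1: C vs T ✗; k=2: CC vs TC ✗; k=3: TCC vs TCC ✓; k=4: TTCC vs TCCA ✗; k=5: TTTCC vs TCCAC ✗; k=6: CTTTCC vs TCCACT ✗; k=7: TCTTTCC vs TCCACTC ✗; k=8: ATCTTTCC vs TCCACTCA ✗.
Only k = 3 is perfect, so the longest perfect 3' overlap is 3.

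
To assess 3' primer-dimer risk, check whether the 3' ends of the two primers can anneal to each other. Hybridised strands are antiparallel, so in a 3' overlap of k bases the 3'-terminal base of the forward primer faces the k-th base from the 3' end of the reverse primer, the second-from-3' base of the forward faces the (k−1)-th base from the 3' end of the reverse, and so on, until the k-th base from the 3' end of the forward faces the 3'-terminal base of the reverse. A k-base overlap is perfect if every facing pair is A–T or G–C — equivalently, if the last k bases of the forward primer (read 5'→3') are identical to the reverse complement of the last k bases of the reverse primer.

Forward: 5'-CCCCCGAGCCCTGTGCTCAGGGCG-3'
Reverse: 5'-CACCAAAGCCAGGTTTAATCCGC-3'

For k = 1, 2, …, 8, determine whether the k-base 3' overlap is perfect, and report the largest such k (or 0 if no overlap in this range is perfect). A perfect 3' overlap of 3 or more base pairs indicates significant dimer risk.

Last 8 bases (5'→3') — forward …TCAGGGCG, reverse …TAATCCGC.
Reverse complement of the reverse primer's last 8 bases: GCGGATTA; its first k bases are the reverse complement of the reverse primer's last k bases, so a perfect k-base overlap needs the forward primer's last k bases to equal them.
Comparing (forward last k vs required): k=1: G vs G ✓; k=2: CG vs GC ✗; k=3: GCG vs GCG ✓; k=4: GGCG vs GCGG ✗; k=5: GGGCG vs GCGGA ✗; k=6: AGGGCG vs GCGGAT ✗; k=7: CAGGGCG vs GCGGATT ✗; k=8: TCAGGGCG vs GCGGATTA ✗.
Perfect overlaps at k = 1, 3; the largest is 3.

Longest perfect overlap: 3 complementary base pairs; significant dimer risk (threshold 3).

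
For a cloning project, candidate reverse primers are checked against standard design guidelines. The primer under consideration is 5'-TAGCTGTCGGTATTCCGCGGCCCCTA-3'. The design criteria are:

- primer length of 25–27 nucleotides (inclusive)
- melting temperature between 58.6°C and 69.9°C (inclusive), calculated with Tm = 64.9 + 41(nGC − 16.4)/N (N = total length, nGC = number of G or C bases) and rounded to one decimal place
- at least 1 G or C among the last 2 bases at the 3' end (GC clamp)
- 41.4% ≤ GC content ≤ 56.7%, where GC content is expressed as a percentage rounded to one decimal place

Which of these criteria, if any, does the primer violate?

Fails: GC clamp, GC content.

Base counts: A=3, T=7, G=7, C=9 (length 26).
length: length 26 ✓
Tm: Tm = 64.9 + 41·(16 − 16.4)/26 = 64.3°C ✓
GC clamp: 3' end TA has 0 G/C, need ≥1 ✗
GC content: GC 16/26 = 61.5%, outside 41.4–56.7% ✗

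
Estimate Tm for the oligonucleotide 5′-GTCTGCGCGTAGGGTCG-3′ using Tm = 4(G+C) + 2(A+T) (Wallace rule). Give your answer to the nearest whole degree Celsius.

58°C

Base counts: A=1, T=4, G=8, C=4 (length 17).
Tm = 2·(1+4) + 4·(8+4) = 2·5 + 4·12 = 10 + 48 = 58°C.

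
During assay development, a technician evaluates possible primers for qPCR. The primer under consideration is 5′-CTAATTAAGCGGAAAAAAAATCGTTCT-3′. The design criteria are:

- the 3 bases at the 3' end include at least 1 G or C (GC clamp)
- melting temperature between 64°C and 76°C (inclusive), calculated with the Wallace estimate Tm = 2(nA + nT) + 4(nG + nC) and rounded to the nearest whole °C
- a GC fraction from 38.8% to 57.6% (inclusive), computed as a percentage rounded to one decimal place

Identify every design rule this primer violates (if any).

Base counts: A=12, T=7, G=4, C=4 (length 27).
GC clamp: 3' end TCT has 1 G/C ✓
Tm: Tm = 2·19 + 4·8 = 70°C ✓
GC content: GC 8/27 = 29.6%, outside 38.8–57.6% ✗

Fails: GC content.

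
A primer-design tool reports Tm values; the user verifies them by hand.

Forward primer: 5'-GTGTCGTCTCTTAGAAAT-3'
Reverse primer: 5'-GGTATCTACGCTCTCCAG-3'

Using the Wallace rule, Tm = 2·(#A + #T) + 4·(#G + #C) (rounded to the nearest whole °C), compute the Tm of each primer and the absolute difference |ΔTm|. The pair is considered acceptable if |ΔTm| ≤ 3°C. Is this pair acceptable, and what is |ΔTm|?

Forward: A=4 T=7 G=4 C=3 → Tm = 2·11 + 4·7 = 50°C.
Reverse: A=3 T=5 G=4 C=6 → Tm = 2·8 + 4·10 = 56°C.
|ΔTm| = |50 − 56| = 6°C, > 3°C.

|ΔTm| = 6°C; the pair is not acceptable.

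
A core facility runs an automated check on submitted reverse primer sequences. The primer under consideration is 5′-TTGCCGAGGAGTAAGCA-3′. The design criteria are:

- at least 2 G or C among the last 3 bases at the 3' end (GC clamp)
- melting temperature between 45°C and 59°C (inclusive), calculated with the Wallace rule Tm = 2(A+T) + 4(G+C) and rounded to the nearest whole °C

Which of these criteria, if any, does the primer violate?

Meets all criteria.

Base counts: A=5, T=3, G=6, C=3 (length 17).
GC clamp: 3' end GCA has 2 G/C ✓
Tm: Tm = 2·8 + 4·9 = 52°C ✓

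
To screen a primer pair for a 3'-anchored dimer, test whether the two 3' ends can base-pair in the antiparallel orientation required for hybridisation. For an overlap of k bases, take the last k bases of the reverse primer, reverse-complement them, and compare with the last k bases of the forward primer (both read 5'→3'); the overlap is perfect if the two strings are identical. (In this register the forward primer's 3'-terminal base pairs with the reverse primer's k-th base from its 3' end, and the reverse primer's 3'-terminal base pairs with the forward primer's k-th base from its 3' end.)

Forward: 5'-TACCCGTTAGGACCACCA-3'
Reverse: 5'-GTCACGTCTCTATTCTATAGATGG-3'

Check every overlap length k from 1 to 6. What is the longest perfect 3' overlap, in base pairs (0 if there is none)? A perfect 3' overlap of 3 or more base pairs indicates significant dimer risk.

Longest perfect overlap: 3 complementary base pairs; significant dimer risk (threshold 3).

Last 6 bases (5'→3') — forward …CCACCA, reverse …AGATGG.
Reverse complement of the reverse primer's last 6 bases: CCATCT; its first k bases are the reverse complement of the reverse primer's last k bases, so a perfect k-base overlap needs the forward primer's last k bases to equal them.
Comparing (forward last k vs required): k=1: A vs C ✗; k=2: CA vs CC ✗; k=3: CCA vs CCA ✓; k=4: ACCA vs CCAT ✗; k=5: CACCA vs CCATC ✗; k=6: CCACCA vs CCATCT ✗.
Only k = 3 is perfect, so the longest perfect 3' overlap is 3.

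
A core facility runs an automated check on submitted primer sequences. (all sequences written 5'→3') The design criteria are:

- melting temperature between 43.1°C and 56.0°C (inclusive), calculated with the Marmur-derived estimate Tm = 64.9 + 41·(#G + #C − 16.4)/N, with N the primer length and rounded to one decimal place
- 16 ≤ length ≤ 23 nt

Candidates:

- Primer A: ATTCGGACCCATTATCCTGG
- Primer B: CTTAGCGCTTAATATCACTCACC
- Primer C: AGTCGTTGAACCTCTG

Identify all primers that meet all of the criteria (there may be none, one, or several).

Primer A, Primer B and Primer C.

Primer A (20 nt, A=4 T=6 G=4 C=6): Tm = 64.9 + 41·(10 − 16.4)/20 = 51.8°C ✓; length 20 ✓ — passes.
Primer B (23 nt, A=6 T=7 G=2 C=8): Tm = 64.9 + 41·(10 − 16.4)/23 = 53.5°C ✓; length 23 ✓ — passes.
Primer C (16 nt, A=3 T=5 G=4 C=4): Tm = 64.9 + 41·(8 − 16.4)/16 = 43.4°C ✓; length 16 ✓ — passes.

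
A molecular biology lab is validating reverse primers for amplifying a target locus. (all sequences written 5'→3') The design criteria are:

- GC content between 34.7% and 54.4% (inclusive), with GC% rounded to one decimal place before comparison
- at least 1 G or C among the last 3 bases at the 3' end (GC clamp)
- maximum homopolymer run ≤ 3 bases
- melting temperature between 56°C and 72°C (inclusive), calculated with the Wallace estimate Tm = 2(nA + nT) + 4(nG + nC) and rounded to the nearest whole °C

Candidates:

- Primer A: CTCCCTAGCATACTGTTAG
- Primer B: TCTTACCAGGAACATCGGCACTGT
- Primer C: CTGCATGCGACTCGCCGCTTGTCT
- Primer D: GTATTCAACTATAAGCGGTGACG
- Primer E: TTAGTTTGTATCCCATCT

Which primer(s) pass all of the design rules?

Primer A (19 nt, A=4 T=6 G=3 C=6): GC 9/19 = 47.4% ✓; 3' end TAG has 1 G/C ✓; longest run = 3 ✓; Tm = 2·10 + 4·9 = 56°C ✓ — passes.
Primer B (24 nt, A=6 T=6 G=5 C=7): GC 12/24 = 50.0% ✓; 3' end TGT has 1 G/C ✓; longest run = 2 ✓; Tm = 2·12 + 4·12 = 72°C ✓ — passes.
Primer C (24 nt, A=2 T=7 G=6 C=9): GC 15/24 = 62.5%, outside 34.7–54.4% ✗; 3' end TCT has 1 G/C ✓; longest run = 2 ✓; Tm = 2·9 + 4·15 = 78°C, outside 56–72°C ✗ — fails.
Primer D (23 nt, A=7 T=6 G=6 C=4): GC 10/23 = 43.5% ✓; 3' end ACG has 2 G/C ✓; longest run = 2 ✓; Tm = 2·13 + 4·10 = 66°C ✓ — passes.
Primer E (18 nt, A=3 T=9 G=2 C=4): GC 6/18 = 33.3%, outside 34.7–54.4% ✗; 3' end TCT has 1 G/C ✓; longest run = 3 ✓; Tm = 2·12 + 4·6 = 48°C, outside 56–72°C ✗ — fails.

Primer A, Primer B and Primer D.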